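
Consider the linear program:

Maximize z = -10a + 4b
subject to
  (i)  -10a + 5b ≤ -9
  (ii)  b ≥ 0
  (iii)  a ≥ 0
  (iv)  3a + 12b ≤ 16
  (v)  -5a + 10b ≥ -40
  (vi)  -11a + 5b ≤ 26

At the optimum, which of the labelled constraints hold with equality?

Extreme points and z = -10a + 4b:
  (9/10, 0) → z = -9
  (188/135, 133/135) → z = -1348/135
  (16/3, 0) → z = -160/3

The maximum is at (9/10, 0). Substituting into each constraint, equality holds for (i) and (ii); the remaining constraints have slack.

(i) and (ii)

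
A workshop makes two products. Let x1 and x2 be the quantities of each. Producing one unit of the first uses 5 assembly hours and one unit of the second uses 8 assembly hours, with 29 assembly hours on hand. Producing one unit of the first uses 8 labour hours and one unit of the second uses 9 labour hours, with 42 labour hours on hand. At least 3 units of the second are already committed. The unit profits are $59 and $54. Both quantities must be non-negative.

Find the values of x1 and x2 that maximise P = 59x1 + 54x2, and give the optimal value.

x1 = 1, x2 = 3, maximum P = 221

Vertices and P = 59x1 + 54x2:
  (0, 29/8) → P = 783/4
  (0, 3) → P = 162
  (1, 3) → P = 221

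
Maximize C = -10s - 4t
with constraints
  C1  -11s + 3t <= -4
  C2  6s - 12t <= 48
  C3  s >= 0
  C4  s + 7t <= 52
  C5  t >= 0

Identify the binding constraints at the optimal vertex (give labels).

Vertices and C = -10s - 4t:
  (23/10, 71/10) → C = -257/5
  (4/11, 0) → C = -40/11
  (160/9, 44/9) → C = -592/3
  (8, 0) → C = -80

The maximum is at (4/11, 0). Substituting into each constraint, equality holds for C1 and C5; the remaining constraints have slack.

C1 and C5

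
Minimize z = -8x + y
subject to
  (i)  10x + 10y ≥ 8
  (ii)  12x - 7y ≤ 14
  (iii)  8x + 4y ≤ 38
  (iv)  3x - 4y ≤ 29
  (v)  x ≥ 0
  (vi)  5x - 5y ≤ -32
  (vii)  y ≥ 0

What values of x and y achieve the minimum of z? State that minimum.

x = 31/30, y = 223/30, minimum z = -5/6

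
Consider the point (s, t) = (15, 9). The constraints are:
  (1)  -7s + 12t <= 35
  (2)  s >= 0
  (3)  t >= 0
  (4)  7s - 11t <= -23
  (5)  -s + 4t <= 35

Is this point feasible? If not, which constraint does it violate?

not feasible — violates (4)

Constraint (4): 7s - 11t = 6, which is not ≤ -23. All other constraints are satisfied.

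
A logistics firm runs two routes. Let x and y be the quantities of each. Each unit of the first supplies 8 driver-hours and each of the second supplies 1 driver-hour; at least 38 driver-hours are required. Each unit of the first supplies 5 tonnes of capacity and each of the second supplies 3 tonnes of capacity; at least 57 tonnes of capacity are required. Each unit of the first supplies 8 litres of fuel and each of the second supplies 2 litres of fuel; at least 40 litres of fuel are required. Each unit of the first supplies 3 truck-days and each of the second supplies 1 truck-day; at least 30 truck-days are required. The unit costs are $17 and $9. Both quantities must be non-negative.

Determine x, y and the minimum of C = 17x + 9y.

Corner points and C = 17x + 9y:
  (0, 38) → C = 342
  (57/5, 0) → C = 969/5
  (8/5, 126/5) → C = 254
  (33/4, 21/4) → C = 375/2
The feasible region is unbounded (it extends along (0, 1), (1, 0)), but C strictly increases along every unbounded feasible direction, so there is no improving ray and the minimum is attained at a vertex.

At the optimal vertex, 5x + 3y = 57 and 3x + y = 30.
Solving simultaneously gives x = 33/4, y = 21/4.

x = 33/4, y = 21/4, minimum C = 375/2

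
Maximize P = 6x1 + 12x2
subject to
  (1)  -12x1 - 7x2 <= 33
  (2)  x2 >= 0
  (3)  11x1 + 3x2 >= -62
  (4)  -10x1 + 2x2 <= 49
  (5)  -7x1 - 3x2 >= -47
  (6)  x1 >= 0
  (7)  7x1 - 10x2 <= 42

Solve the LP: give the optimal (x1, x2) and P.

Feasible corners and P = 6x1 + 12x2:
  (0, 0) → P = 0
  (6, 0) → P = 36
  (0, 47/3) → P = 188
  (596/91, 5/13) → P = 3996/91

The optimum lies where -7x1 - 3x2 = -47 and x1 = 0.
Solving simultaneously gives x1 = 0, x2 = 47/3.

x1 = 0, x2 = 47/3, maximum P = 188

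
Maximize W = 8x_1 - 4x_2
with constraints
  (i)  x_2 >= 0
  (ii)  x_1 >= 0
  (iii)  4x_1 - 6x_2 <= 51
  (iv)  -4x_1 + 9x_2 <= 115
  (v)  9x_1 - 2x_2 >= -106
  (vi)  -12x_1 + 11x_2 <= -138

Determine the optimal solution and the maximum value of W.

Feasible corners and W = 8x_1 - 4x_2:
  (51/4, 0) → W = 102
  (23/2, 0) → W = 92
  (383/4, 166/3) → W = 1634/3
  (2507/64, 483/16) → W = 1541/8

x_1 = 383/4, x_2 = 166/3, maximum W = 1634/3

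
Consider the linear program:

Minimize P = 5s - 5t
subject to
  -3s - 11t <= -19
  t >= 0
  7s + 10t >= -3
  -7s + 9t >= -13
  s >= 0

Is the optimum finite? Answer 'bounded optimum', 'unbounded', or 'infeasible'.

From the feasible point (157/52, 47/52), moving in the direction (0, 1) keeps every constraint satisfied while P decreases without bound.

unbounded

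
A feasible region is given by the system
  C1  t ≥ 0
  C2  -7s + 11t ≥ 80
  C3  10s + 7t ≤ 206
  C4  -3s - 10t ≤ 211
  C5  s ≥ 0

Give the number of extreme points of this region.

Pairwise boundary intersections that survive every other constraint:
  (1706/159, 2242/159)
  (0, 80/11)
  (0, 206/7)

3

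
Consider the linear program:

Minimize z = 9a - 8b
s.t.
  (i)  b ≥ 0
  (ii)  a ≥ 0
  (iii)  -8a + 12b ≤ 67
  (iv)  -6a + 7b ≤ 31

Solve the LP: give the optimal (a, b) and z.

a = 0, b = 31/7, minimum z = -248/7

Vertices and z = 9a - 8b:
  (0, 0) → z = 0
  (0, 31/7) → z = -248/7
  (97/16, 77/8) → z = -359/16
The feasible region is unbounded (it extends along (1, 0), (3, 2)), but z strictly increases along every unbounded feasible direction, so there is no improving ray and the minimum is attained at a vertex.

At the optimal vertex, a = 0 and -6a + 7b = 31.
Solving simultaneously gives a = 0, b = 31/7.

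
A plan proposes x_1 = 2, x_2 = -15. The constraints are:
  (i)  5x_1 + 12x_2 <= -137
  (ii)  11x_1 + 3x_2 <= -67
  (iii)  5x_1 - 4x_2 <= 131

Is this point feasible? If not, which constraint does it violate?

not feasible — violates (ii)

Constraint (ii): 11x_1 + 3x_2 = -23, which is not ≤ -67. All other constraints are satisfied.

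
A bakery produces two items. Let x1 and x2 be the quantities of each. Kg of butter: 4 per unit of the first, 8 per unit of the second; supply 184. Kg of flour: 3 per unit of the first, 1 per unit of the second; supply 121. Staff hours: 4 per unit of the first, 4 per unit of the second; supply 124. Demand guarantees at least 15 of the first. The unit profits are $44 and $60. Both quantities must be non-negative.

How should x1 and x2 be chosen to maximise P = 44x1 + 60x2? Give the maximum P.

Feasible corners and P = 44x1 + 60x2:
  (31, 0) → P = 1364
  (15, 0) → P = 660
  (16, 15) → P = 1604
  (15, 31/2) → P = 1590

x1 = 16, x2 = 15, maximum P = 1604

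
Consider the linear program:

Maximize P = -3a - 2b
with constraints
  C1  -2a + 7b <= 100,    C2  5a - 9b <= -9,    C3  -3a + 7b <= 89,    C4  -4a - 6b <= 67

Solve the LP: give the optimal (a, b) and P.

Vertices and P = -3a - 2b:
  (837/17, 482/17) → P = -3475/17
  (11, 122/7) → P = -475/7
  (-219/22, -299/66) → P = 2569/66
  (-1003/46, 155/46) → P = 2699/46

At the optimal vertex, -3a + 7b = 89 and -4a - 6b = 67.
Solving simultaneously gives a = -1003/46, b = 155/46.

a = -1003/46, b = 155/46, maximum P = 2699/46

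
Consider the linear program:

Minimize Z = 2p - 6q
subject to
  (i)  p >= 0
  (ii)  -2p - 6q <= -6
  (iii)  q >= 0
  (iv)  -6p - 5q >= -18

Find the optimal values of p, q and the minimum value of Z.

p = 0, q = 18/5, minimum Z = -108/5

Corner points and Z = 2p - 6q:
  (0, 1) → Z = -6
  (0, 18/5) → Z = -108/5
  (3, 0) → Z = 6

At the optimal vertex, p = 0 and -6p - 5q = -18.
Solving simultaneously gives p = 0, q = 18/5.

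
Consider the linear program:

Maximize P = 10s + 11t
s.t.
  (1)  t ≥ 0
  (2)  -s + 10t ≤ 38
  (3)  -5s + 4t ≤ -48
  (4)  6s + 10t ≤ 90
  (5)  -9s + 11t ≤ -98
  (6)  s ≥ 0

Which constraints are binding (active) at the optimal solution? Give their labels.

(1) and (4)

Feasible corners and P = 10s + 11t:
  (15, 0) → P = 150
  (98/9, 0) → P = 980/9
  (985/78, 37/26) → P = 11071/78

The maximum is at (15, 0). Substituting into each constraint, equality holds for (1) and (4); the remaining constraints have slack.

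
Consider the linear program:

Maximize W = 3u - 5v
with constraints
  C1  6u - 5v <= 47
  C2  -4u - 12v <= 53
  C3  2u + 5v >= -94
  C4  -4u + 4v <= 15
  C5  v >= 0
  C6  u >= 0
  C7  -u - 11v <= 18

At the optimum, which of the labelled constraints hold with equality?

C1 and C5

Feasible corners and W = 3u - 5v:
  (263/4, 139/2) → W = -601/4
  (47/6, 0) → W = 47/2
  (0, 15/4) → W = -75/4
  (0, 0) → W = 0

The maximum is at (47/6, 0). Substituting into each constraint, equality holds for C1 and C5; the remaining constraints have slack.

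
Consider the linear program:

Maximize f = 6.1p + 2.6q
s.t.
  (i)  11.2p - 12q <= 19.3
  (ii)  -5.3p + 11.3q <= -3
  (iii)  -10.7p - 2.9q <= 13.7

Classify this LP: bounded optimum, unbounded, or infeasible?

bounded optimum

Extreme points and f = 6.1p + 2.6q:
  (18209/6296, 6869/6296) → f = 1289343/62960
  (-10843/16088, -35995/16088) → f = -1597293/160880
  (-14611/13628, -10471/13628) → f = -1163517/136280
The feasible region has finitely many vertices and no improving ray; the maximum is 1289343/62960 at (18209/6296, 6869/6296).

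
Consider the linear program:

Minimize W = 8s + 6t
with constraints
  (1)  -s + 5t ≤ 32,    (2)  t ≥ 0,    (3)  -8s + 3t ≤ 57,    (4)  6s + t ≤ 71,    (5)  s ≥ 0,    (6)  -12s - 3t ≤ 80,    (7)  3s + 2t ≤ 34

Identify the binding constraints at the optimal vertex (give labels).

(2) and (5)

Feasible corners and W = 8s + 6t:
  (0, 32/5) → W = 192/5
  (106/17, 130/17) → W = 1628/17
  (0, 0) → W = 0
  (34/3, 0) → W = 272/3

The minimum is at (0, 0). Substituting into each constraint, equality holds for (2) and (5); the remaining constraints have slack.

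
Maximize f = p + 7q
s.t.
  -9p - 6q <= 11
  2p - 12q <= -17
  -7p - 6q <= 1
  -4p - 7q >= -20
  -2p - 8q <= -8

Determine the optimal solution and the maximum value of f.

Extreme points and f = p + 7q:
  (-5, 17/3) → f = 104/3
  (-197/39, 224/39) → f = 457/13
  (121/62, 54/31) → f = 877/62
  (-1, 5/4) → f = 31/4
  (-14/11, 29/22) → f = 175/22

p = -197/39, q = 224/39, maximum f = 457/13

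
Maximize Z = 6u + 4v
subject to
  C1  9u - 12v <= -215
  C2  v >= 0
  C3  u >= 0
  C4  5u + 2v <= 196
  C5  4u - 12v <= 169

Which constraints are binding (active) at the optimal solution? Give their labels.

C3 and C4

Extreme points and Z = 6u + 4v:
  (0, 215/12) → Z = 215/3
  (961/39, 2839/78) → Z = 11444/39
  (0, 98) → Z = 392

The maximum is at (0, 98). Substituting into each constraint, equality holds for C3 and C4; the remaining constraints have slack.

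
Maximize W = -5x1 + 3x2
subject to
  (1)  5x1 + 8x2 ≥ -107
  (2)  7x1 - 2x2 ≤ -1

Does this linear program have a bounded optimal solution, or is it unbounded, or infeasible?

From the feasible point (-37/11, -124/11), moving in the direction (2, 7) keeps every constraint satisfied while W increases without bound.

unbounded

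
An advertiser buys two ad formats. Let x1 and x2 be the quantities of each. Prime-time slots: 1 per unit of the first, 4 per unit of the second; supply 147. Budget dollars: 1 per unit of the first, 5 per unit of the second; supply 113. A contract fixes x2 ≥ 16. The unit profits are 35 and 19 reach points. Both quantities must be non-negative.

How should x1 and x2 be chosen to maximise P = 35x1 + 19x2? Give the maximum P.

x1 = 33, x2 = 16, maximum P = 1459

Extreme points and P = 35x1 + 19x2:
  (0, 113/5) → P = 2147/5
  (0, 16) → P = 304
  (33, 16) → P = 1459

The binding constraints are x1 + 5x2 = 113 and x2 = 16.
Solving simultaneously gives x1 = 33, x2 = 16.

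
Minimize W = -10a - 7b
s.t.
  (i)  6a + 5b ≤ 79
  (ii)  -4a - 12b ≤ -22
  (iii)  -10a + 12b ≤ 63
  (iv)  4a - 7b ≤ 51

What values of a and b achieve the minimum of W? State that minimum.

a = 404/31, b = 5/31, minimum W = -4075/31

Extreme points and W = -10a - 7b:
  (633/122, 584/61) → W = -7253/61
  (404/31, 5/31) → W = -4075/31
  (-41/14, 59/21) → W = 202/21
  (383/38, -29/19) → W = -1712/19

At the optimal vertex, 6a + 5b = 79 and 4a - 7b = 51.
Solving simultaneously gives a = 404/31, b = 5/31.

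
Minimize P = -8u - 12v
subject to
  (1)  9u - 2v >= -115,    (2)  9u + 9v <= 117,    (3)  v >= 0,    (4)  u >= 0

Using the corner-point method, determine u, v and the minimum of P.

u = 0, v = 13, minimum P = -156

Extreme points and P = -8u - 12v:
  (13, 0) → P = -104
  (0, 13) → P = -156
  (0, 0) → P = 0

The optimum lies where 9u + 9v = 117 and u = 0.
Solving simultaneously gives u = 0, v = 13.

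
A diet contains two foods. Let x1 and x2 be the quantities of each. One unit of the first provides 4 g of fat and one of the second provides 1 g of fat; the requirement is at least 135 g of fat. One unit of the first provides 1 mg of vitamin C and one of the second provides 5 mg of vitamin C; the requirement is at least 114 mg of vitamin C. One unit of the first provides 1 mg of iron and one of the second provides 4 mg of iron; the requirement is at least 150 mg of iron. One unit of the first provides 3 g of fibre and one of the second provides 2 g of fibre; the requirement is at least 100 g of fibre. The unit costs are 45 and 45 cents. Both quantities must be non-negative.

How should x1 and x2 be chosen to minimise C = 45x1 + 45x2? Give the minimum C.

x1 = 26, x2 = 31, minimum C = 2565

Feasible corners and C = 45x1 + 45x2:
  (0, 135) → C = 6075
  (150, 0) → C = 6750
  (26, 31) → C = 2565
The feasible region is unbounded (it extends along (0, 1), (1, 0)), but C strictly increases along every unbounded feasible direction, so there is no improving ray and the minimum is attained at a vertex.

The optimum lies where 4x1 + x2 = 135 and x1 + 4x2 = 150.
Solving simultaneously gives x1 = 26, x2 = 31.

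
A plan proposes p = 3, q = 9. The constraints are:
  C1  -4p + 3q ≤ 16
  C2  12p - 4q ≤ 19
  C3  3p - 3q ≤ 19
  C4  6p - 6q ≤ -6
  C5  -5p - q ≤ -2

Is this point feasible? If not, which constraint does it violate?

C1: 15 ≤ 16 ✓
C2: 0 ≤ 19 ✓
C3: -18 ≤ 19 ✓
C4: -36 ≤ -6 ✓
C5: -24 ≤ -2 ✓

feasible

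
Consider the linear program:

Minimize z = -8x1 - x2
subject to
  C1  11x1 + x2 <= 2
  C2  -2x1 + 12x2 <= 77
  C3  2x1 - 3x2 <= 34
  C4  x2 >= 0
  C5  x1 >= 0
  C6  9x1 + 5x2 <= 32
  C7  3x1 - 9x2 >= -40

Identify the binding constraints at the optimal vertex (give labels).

Feasible corners and z = -8x1 - x2:
  (2/11, 0) → z = -16/11
  (0, 2) → z = -2
  (0, 0) → z = 0

The minimum is at (0, 2). Substituting into each constraint, equality holds for C1 and C5; the remaining constraints have slack.

C1 and C5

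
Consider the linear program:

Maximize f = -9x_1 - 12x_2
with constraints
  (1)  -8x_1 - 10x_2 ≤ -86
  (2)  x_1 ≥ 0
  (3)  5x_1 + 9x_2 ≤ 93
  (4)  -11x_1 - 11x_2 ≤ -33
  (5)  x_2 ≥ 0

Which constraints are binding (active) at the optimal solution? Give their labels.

Corner points and f = -9x_1 - 12x_2:
  (0, 43/5) → f = -516/5
  (43/4, 0) → f = -387/4
  (0, 31/3) → f = -124
  (93/5, 0) → f = -837/5

The maximum is at (43/4, 0). Substituting into each constraint, equality holds for (1) and (5); the remaining constraints have slack.

(1) and (5)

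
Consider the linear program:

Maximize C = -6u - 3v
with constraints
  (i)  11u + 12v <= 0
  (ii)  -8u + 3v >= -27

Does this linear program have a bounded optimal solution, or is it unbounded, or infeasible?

unbounded

From the feasible point (108/43, -99/43), moving in the direction (-3, -8) keeps every constraint satisfied while C increases without bound.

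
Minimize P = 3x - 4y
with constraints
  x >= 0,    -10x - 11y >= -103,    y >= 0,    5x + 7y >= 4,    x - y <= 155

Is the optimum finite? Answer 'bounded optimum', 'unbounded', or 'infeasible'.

bounded optimum

Feasible corners and P = 3x - 4y:
  (0, 103/11) → P = -412/11
  (0, 4/7) → P = -16/7
  (103/10, 0) → P = 309/10
  (4/5, 0) → P = 12/5
The feasible region has finitely many vertices and no improving ray; the minimum is -412/11 at (0, 103/11).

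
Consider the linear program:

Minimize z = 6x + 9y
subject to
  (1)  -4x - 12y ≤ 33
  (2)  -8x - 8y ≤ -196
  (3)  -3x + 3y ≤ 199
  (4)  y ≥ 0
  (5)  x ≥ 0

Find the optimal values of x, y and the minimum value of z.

x = 49/2, y = 0, minimum z = 147

Feasible corners and z = 6x + 9y:
  (49/2, 0) → z = 147
  (0, 49/2) → z = 441/2
  (0, 199/3) → z = 597
The feasible region is unbounded (it extends along (1, 1), (1, 0)), but z strictly increases along every unbounded feasible direction, so there is no improving ray and the minimum is attained at a vertex.

At the optimal vertex, -8x - 8y = -196 and y = 0.
Solving simultaneously gives x = 49/2, y = 0.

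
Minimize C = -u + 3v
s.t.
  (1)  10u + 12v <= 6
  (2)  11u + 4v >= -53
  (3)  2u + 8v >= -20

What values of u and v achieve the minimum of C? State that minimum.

u = 36/7, v = -53/14, minimum C = -33/2

Extreme points and C = -u + 3v:
  (-165/23, 149/23) → C = 612/23
  (36/7, -53/14) → C = -33/2
  (-43/10, -57/40) → C = 1/40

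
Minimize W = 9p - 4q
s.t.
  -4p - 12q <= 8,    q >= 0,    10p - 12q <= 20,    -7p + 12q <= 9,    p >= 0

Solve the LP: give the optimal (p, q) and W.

Corner points and W = 9p - 4q:
  (2, 0) → W = 18
  (0, 0) → W = 0
  (29/3, 115/18) → W = 553/9
  (0, 3/4) → W = -3

The optimum lies where -7p + 12q = 9 and p = 0.
Solving simultaneously gives p = 0, q = 3/4.

p = 0, q = 3/4, minimum W = -3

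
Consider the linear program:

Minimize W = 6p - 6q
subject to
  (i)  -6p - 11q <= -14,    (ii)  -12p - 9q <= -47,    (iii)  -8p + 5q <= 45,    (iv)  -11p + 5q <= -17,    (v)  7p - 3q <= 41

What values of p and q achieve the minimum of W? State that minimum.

p = 340/11, q = 643/11, minimum W = -1818/11

Feasible corners and W = 6p - 6q:
  (391/78, -19/13) → W = 505/13
  (493/95, -148/95) → W = 3846/95
  (388/159, 313/159) → W = 150/53
  (62/3, 631/15) → W = -642/5
  (340/11, 643/11) → W = -1818/11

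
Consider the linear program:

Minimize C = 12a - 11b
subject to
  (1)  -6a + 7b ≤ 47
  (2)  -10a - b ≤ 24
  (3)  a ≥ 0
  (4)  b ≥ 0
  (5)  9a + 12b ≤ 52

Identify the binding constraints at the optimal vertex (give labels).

Extreme points and C = 12a - 11b:
  (0, 0) → C = 0
  (0, 13/3) → C = -143/3
  (52/9, 0) → C = 208/3

The minimum is at (0, 13/3). Substituting into each constraint, equality holds for (3) and (5); the remaining constraints have slack.

(3) and (5)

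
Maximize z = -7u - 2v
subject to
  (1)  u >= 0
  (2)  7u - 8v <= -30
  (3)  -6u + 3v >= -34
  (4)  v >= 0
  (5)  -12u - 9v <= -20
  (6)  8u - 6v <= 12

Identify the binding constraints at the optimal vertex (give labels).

Extreme points and z = -7u - 2v:
  (0, 15/4) → z = -15/2
  (138/11, 162/11) → z = -1290/11
  (14, 50/3) → z = -394/3
The feasible region is unbounded (it extends along (0, 1), (1, 2)), but z strictly decreases along every unbounded feasible direction, so there is no improving ray and the maximum is attained at a vertex.

The maximum is at (0, 15/4). Substituting into each constraint, equality holds for (1) and (2); the remaining constraints have slack.

(1) and (2)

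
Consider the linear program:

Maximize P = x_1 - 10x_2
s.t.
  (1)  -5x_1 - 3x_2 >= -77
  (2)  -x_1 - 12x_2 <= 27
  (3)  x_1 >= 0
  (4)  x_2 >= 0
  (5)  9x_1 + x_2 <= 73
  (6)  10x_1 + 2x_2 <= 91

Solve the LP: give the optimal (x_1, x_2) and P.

Corner points and P = x_1 - 10x_2:
  (0, 77/3) → P = -770/3
  (119/20, 63/4) → P = -3031/20
  (0, 0) → P = 0
  (73/9, 0) → P = 73/9
  (55/8, 89/8) → P = -835/8

x_1 = 73/9, x_2 = 0, maximum P = 73/9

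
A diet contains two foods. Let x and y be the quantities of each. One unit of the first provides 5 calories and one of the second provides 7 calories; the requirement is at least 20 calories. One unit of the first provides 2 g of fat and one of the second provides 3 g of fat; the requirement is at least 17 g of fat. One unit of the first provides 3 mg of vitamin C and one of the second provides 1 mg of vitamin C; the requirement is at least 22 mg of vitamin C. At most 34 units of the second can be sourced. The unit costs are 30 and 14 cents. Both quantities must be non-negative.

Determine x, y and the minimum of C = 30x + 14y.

The feasible region is unbounded (it extends along (1, 0)), but C strictly increases along every unbounded feasible direction, so there is no improving ray and the minimum is attained at a vertex.

x = 7, y = 1, minimum C = 224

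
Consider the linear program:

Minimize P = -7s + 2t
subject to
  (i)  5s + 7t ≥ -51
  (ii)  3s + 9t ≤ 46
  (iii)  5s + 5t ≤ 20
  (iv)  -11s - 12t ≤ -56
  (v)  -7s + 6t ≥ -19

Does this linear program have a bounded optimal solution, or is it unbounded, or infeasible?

infeasible

The boundaries 5s + 7t = -51 and 3s + 9t = 46 meet at (-781/24, 383/24), but that point violates -11s - 12t ≤ -56. Every candidate vertex is excluded by some other constraint, so the feasible region is empty.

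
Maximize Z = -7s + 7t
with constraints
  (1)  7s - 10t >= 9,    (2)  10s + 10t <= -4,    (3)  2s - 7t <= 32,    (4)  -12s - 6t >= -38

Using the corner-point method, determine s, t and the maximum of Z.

s = -257/29, t = -206/29, maximum Z = 357/29

Corner points and Z = -7s + 7t:
  (5/17, -59/85) → Z = -588/85
  (-257/29, -206/29) → Z = 357/29
  (146/45, -164/45) → Z = -434/9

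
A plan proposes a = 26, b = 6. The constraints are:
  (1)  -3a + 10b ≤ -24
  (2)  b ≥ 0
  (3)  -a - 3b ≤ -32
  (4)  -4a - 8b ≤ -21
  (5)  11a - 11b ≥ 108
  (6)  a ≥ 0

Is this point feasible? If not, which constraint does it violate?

not feasible — violates (1)

Constraint (1): -3a + 10b = -18, which is not ≤ -24. All other constraints are satisfied.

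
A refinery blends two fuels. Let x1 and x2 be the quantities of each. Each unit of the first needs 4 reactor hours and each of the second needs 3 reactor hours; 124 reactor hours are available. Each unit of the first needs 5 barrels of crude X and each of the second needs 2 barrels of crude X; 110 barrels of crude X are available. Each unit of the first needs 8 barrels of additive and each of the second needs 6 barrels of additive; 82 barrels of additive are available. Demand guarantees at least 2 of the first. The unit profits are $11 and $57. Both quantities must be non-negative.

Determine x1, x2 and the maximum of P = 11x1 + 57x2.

Extreme points and P = 11x1 + 57x2:
  (41/4, 0) → P = 451/4
  (2, 0) → P = 22
  (2, 11) → P = 649

At the optimal vertex, 8x1 + 6x2 = 82 and x1 = 2.
Solving simultaneously gives x1 = 2, x2 = 11.

x1 = 2, x2 = 11, maximum P = 649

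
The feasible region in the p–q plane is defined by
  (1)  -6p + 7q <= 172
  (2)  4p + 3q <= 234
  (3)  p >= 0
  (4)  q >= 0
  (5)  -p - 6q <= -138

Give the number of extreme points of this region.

4

Of the 10 pairwise boundary intersections, those satisfying every inequality are:
  (561/23, 1046/23)
  (0, 172/7)
  (330/7, 106/7)
  (0, 23)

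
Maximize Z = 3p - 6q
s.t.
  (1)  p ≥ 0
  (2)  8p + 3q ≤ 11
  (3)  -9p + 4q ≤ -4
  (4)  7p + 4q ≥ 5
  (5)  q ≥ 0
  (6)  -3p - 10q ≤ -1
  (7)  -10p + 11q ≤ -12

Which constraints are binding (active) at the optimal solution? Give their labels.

(2) and (5)

Corner points and Z = 3p - 6q:
  (11/8, 0) → Z = 33/8
  (157/118, 7/59) → Z = 387/118
  (6/5, 0) → Z = 18/5

The maximum is at (11/8, 0). Substituting into each constraint, equality holds for (2) and (5); the remaining constraints have slack.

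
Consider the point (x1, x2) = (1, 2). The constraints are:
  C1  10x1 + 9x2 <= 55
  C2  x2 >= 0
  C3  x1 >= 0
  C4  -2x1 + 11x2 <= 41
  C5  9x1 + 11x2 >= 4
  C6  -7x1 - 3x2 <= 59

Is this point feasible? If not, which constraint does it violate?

feasible

C1: 28 ≤ 55 ✓
C2: 2 ≥ 0 ✓
C3: 1 ≥ 0 ✓
C4: 20 ≤ 41 ✓
C5: 31 ≥ 4 ✓
C6: -13 ≤ 59 ✓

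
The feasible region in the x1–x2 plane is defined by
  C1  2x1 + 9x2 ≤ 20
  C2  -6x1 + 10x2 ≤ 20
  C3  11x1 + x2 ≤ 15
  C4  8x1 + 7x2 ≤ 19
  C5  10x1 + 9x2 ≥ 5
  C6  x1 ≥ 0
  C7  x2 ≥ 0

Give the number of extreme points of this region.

7

Intersecting each pair of boundary lines and keeping only the points that satisfy every inequality leaves:
  (10/37, 80/37)
  (31/58, 61/29)
  (0, 2)
  (86/69, 89/69)
  (15/11, 0)
  (0, 5/9)
  (1/2, 0)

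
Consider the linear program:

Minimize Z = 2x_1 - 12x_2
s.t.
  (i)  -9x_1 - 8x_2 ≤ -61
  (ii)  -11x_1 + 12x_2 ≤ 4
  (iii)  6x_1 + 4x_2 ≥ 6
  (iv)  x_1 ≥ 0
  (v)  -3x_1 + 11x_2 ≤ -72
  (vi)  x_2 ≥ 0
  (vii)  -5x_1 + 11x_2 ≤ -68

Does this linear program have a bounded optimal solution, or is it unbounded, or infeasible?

unbounded

From the feasible point (24, 0), moving in the direction (11, 3) keeps every constraint satisfied while Z decreases without bound.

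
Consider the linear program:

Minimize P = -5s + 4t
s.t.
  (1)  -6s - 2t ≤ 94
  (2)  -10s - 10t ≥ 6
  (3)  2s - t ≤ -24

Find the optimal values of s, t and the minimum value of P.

s = -71/5, t = -22/5, minimum P = 267/5

Feasible corners and P = -5s + 4t:
  (-116/5, 113/5) → P = 1032/5
  (-71/5, -22/5) → P = 267/5
  (-41/5, 38/5) → P = 357/5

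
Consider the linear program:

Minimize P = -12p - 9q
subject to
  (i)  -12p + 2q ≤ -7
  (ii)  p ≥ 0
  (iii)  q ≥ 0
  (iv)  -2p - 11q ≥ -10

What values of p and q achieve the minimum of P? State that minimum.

Corner points and P = -12p - 9q:
  (7/12, 0) → P = -7
  (97/136, 53/68) → P = -1059/68
  (5, 0) → P = -60

p = 5, q = 0, minimum P = -60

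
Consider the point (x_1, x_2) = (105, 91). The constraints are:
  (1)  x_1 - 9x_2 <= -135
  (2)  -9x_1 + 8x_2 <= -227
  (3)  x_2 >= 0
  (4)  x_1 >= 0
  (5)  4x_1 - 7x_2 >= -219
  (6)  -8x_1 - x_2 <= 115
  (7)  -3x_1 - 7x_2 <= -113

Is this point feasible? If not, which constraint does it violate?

not feasible — violates (2)

Constraint (2): -9x_1 + 8x_2 = -217, which is not ≤ -227. All other constraints are satisfied.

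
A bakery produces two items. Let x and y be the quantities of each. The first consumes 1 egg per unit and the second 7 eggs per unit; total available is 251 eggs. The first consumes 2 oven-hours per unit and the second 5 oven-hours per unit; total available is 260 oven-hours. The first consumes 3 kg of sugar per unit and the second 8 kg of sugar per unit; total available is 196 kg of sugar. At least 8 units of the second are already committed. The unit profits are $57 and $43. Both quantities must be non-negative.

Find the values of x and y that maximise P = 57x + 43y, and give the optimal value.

x = 44, y = 8, maximum P = 2852

Corner points and P = 57x + 43y:
  (0, 49/2) → P = 2107/2
  (0, 8) → P = 344
  (44, 8) → P = 2852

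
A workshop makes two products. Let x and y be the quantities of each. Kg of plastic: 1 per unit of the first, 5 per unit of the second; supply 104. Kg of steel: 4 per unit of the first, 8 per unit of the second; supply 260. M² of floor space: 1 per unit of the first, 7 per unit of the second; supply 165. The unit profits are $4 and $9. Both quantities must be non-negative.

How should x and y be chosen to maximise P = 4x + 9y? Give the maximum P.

x = 39, y = 13, maximum P = 273

Corner points and P = 4x + 9y:
  (0, 0) → P = 0
  (0, 104/5) → P = 936/5
  (65, 0) → P = 260
  (39, 13) → P = 273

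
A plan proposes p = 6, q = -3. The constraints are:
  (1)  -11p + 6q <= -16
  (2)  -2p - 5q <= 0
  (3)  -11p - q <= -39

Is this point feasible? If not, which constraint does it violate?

not feasible — violates (2)

Constraint (2): -2p - 5q = 3, which is not ≤ 0. All other constraints are satisfied.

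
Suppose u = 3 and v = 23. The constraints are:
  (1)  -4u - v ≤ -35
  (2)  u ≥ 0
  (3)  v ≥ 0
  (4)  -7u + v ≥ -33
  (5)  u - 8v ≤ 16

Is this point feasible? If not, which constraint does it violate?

(1): -35 ≤ -35 ✓
(2): 3 ≥ 0 ✓
(3): 23 ≥ 0 ✓
(4): 2 ≥ -33 ✓
(5): -181 ≤ 16 ✓

feasible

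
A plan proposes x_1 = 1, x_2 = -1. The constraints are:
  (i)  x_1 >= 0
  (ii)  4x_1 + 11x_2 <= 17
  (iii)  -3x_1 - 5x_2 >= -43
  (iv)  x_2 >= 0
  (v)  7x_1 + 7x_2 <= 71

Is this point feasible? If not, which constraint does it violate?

not feasible — violates (iv)

Constraint (iv): x_2 = -1, which is not ≥ 0. All other constraints are satisfied.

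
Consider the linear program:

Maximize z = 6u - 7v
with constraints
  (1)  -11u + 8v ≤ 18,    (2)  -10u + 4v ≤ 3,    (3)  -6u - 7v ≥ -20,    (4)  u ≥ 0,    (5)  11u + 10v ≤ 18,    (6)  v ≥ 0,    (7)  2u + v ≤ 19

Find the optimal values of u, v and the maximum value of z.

u = 18/11, v = 0, maximum z = 108/11

Vertices and z = 6u - 7v:
  (0, 3/4) → z = -21/4
  (7/24, 71/48) → z = -413/48
  (0, 0) → z = 0
  (18/11, 0) → z = 108/11

At the optimal vertex, 11u + 10v = 18 and v = 0.
Solving simultaneously gives u = 18/11, v = 0.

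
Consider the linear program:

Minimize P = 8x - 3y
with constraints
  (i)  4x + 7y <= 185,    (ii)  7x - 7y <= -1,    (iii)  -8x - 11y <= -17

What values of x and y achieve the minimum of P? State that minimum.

x = -479/3, y = 353/3, minimum P = -4891/3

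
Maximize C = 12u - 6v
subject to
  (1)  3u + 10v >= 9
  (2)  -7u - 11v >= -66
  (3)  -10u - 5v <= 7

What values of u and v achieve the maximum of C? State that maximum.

Extreme points and C = 12u - 6v:
  (561/37, -135/37) → C = 7542/37
  (-23/17, 111/85) → C = -2046/85
  (-407/75, 709/75) → C = -3046/25

u = 561/37, v = -135/37, maximum C = 7542/37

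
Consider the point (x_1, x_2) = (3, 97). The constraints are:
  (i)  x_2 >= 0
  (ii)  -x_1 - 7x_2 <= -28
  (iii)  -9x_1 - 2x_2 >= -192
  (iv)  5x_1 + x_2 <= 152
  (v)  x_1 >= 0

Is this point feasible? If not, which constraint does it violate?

not feasible — violates (iii)

Constraint (iii): -9x_1 - 2x_2 = -221, which is not ≥ -192. All other constraints are satisfied.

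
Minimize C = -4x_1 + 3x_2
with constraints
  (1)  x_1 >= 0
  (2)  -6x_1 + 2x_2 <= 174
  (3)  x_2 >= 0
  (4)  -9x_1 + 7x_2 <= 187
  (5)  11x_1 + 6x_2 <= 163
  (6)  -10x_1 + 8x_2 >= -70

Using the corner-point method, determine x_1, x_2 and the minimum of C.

Feasible corners and C = -4x_1 + 3x_2:
  (0, 0) → C = 0
  (0, 187/7) → C = 561/7
  (7, 0) → C = -28
  (19/131, 3524/131) → C = 10496/131
  (431/37, 215/37) → C = -1079/37

x_1 = 431/37, x_2 = 215/37, minimum C = -1079/37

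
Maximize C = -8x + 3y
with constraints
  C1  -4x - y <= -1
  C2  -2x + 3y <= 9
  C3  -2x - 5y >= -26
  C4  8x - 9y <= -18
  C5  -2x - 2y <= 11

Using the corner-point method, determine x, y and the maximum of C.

Extreme points and C = -8x + 3y:
  (-3/7, 19/7) → C = 81/7
  (-9/44, 20/11) → C = 78/11
  (33/16, 35/8) → C = -27/8
  (72/29, 122/29) → C = -210/29

At the optimal vertex, -4x - y = -1 and -2x + 3y = 9.
Solving simultaneously gives x = -3/7, y = 19/7.

x = -3/7, y = 19/7, maximum C = 81/7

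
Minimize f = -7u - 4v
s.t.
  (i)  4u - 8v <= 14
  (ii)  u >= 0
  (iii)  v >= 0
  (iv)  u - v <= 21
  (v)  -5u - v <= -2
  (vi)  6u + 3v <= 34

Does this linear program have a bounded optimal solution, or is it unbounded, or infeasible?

Feasible corners and f = -7u - 4v:
  (7/2, 0) → f = -49/2
  (157/30, 13/15) → f = -401/10
  (0, 2) → f = -8
  (0, 34/3) → f = -136/3
  (2/5, 0) → f = -14/5
The feasible region has finitely many vertices and no improving ray; the minimum is -136/3 at (0, 34/3).

bounded optimum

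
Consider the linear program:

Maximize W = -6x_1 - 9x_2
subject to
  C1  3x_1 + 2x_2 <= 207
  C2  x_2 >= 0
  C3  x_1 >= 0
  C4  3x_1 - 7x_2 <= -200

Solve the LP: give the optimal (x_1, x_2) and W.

x_1 = 0, x_2 = 200/7, maximum W = -1800/7

Vertices and W = -6x_1 - 9x_2:
  (0, 207/2) → W = -1863/2
  (1049/27, 407/9) → W = -5761/9
  (0, 200/7) → W = -1800/7

The optimum lies where x_1 = 0 and 3x_1 - 7x_2 = -200.
Solving simultaneously gives x_1 = 0, x_2 = 200/7.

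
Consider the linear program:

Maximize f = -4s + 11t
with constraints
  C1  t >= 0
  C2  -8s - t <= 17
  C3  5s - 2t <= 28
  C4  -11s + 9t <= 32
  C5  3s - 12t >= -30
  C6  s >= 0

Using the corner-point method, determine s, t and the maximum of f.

Corner points and f = -4s + 11t:
  (28/5, 0) → f = -112/5
  (0, 0) → f = 0
  (22/3, 13/3) → f = 55/3
  (0, 5/2) → f = 55/2

s = 0, t = 5/2, maximum f = 55/2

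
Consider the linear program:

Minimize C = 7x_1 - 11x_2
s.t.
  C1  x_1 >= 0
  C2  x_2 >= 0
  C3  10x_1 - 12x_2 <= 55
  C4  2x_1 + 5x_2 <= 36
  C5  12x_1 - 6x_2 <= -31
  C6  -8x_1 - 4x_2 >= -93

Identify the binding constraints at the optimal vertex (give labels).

C1 and C4

Vertices and C = 7x_1 - 11x_2:
  (0, 36/5) → C = -396/5
  (0, 31/6) → C = -341/6
  (61/72, 247/36) → C = -1669/24

The minimum is at (0, 36/5). Substituting into each constraint, equality holds for C1 and C4; the remaining constraints have slack.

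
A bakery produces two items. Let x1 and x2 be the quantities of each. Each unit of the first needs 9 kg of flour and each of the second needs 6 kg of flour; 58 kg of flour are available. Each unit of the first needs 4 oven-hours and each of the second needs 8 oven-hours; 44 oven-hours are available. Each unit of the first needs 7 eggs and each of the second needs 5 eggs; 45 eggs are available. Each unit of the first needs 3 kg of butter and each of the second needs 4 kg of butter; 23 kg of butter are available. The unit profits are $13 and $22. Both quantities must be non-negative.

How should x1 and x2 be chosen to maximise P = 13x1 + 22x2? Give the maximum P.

Feasible corners and P = 13x1 + 22x2:
  (0, 0) → P = 0
  (0, 11/2) → P = 121
  (45/7, 0) → P = 585/7
  (1, 5) → P = 123
  (5, 2) → P = 109

x1 = 1, x2 = 5, maximum P = 123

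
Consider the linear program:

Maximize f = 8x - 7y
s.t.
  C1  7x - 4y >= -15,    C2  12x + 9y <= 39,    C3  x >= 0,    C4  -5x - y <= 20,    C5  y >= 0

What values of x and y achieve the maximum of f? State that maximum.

x = 13/4, y = 0, maximum f = 26

Corner points and f = 8x - 7y:
  (7/37, 151/37) → f = -1001/37
  (0, 15/4) → f = -105/4
  (13/4, 0) → f = 26
  (0, 0) → f = 0

At the optimal vertex, 12x + 9y = 39 and y = 0.
Solving simultaneously gives x = 13/4, y = 0.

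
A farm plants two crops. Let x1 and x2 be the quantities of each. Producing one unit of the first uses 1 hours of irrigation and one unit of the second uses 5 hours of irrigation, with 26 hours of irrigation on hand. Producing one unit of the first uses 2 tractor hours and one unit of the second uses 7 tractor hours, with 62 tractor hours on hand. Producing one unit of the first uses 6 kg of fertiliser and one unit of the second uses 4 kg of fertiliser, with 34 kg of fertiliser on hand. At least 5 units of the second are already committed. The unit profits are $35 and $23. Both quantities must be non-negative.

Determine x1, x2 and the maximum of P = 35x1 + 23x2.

x1 = 1, x2 = 5, maximum P = 150

The optimum lies where x1 + 5x2 = 26 and x2 = 5.
Solving simultaneously gives x1 = 1, x2 = 5.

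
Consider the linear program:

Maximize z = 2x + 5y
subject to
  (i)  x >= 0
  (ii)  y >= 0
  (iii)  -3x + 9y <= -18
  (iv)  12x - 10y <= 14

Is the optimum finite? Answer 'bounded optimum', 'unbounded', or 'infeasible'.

infeasible

The boundaries x = 0 and y = 0 meet at (0, 0), but that point violates -3x + 9y ≤ -18. Every candidate vertex is excluded by some other constraint, so the feasible region is empty.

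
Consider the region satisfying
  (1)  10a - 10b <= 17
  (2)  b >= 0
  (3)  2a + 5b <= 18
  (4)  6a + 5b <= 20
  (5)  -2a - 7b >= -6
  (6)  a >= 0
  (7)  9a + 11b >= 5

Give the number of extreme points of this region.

Of the 21 pairwise boundary intersections, those satisfying every inequality are:
  (17/10, 0)
  (179/90, 13/45)
  (5/9, 0)
  (0, 6/7)
  (0, 5/11)

5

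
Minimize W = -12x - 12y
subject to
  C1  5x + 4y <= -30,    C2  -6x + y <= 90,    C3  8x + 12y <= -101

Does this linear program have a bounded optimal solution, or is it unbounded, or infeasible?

bounded optimum

Vertices and W = -12x - 12y:
  (11/7, -265/28) → W = 663/7
  (-1181/80, 57/40) → W = 3201/20
The feasible region has finitely many vertices and no improving ray; the minimum is 663/7 at (11/7, -265/28).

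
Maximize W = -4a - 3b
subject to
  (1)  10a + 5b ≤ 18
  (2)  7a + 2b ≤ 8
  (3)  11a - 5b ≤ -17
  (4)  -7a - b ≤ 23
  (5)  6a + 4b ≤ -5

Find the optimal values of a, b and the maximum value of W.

a = -66/23, b = -67/23, maximum W = 465/23

Corner points and W = -4a - 3b:
  (-66/23, -67/23) → W = 465/23
  (-93/74, 47/74) → W = 231/74
  (-87/22, 103/22) → W = 39/22

The binding constraints are 11a - 5b = -17 and -7a - b = 23.
Solving simultaneously gives a = -66/23, b = -67/23.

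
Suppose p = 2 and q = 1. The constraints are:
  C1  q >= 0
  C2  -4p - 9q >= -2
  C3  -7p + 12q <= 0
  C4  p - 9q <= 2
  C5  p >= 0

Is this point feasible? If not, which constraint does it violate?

Constraint C2: -4p - 9q = -17, which is not ≥ -2. All other constraints are satisfied.

not feasible — violates C2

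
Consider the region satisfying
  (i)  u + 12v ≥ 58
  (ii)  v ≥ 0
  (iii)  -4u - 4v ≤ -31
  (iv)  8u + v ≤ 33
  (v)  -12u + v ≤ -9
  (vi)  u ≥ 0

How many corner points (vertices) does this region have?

4

Pairwise boundary intersections that survive every other constraint:
  (35/11, 201/44)
  (338/95, 431/95)
  (67/52, 84/13)
  (21/10, 81/5)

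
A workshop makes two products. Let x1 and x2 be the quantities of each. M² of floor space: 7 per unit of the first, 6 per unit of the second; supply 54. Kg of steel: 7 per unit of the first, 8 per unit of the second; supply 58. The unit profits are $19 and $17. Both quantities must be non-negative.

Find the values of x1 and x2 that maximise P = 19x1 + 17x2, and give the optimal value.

The optimum lies where 7x1 + 6x2 = 54 and 7x1 + 8x2 = 58.
Solving simultaneously gives x1 = 6, x2 = 2.

x1 = 6, x2 = 2, maximum P = 148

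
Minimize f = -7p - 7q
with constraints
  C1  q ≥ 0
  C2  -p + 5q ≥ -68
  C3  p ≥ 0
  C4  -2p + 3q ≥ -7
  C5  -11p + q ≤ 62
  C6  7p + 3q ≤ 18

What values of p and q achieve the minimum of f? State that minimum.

p = 0, q = 6, minimum f = -42

Corner points and f = -7p - 7q:
  (0, 0) → f = 0
  (18/7, 0) → f = -18
  (0, 6) → f = -42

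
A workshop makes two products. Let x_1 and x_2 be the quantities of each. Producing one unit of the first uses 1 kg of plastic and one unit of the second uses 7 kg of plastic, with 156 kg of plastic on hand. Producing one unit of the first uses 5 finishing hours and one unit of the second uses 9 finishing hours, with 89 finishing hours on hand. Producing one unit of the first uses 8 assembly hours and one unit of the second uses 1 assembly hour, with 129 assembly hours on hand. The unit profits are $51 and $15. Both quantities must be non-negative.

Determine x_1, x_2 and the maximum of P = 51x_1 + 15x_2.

x_1 = 16, x_2 = 1, maximum P = 831

Extreme points and P = 51x_1 + 15x_2:
  (0, 0) → P = 0
  (0, 89/9) → P = 445/3
  (129/8, 0) → P = 6579/8
  (16, 1) → P = 831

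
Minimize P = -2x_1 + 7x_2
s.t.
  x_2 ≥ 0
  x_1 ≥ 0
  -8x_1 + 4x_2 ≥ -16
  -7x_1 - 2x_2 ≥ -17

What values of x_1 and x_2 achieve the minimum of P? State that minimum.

Corner points and P = -2x_1 + 7x_2:
  (0, 0) → P = 0
  (2, 0) → P = -4
  (0, 17/2) → P = 119/2
  (25/11, 6/11) → P = -8/11

x_1 = 2, x_2 = 0, minimum P = -4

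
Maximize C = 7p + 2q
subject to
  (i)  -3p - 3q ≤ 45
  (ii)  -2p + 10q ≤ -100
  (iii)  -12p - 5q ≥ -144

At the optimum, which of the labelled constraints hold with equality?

Vertices and C = 7p + 2q:
  (-25/6, -65/6) → C = -305/6
  (219/7, -324/7) → C = 885/7
  (194/13, -456/65) → C = 5878/65

The maximum is at (219/7, -324/7). Substituting into each constraint, equality holds for (i) and (iii); the remaining constraints have slack.

(i) and (iii)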